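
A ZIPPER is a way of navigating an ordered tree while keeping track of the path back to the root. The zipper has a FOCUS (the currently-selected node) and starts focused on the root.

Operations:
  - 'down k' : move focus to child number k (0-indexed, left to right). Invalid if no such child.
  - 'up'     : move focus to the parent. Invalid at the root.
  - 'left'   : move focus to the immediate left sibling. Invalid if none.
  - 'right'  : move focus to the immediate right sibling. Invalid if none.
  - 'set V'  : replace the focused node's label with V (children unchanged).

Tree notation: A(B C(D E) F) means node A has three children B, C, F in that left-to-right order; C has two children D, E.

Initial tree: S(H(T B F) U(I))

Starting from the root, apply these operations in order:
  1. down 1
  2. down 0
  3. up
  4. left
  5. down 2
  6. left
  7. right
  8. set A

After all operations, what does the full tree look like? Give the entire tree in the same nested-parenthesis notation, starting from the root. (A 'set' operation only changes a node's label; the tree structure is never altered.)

Answer: S(H(T B A) U(I))

Derivation:
Step 1 (down 1): focus=U path=1 depth=1 children=['I'] left=['H'] right=[] parent=S
Step 2 (down 0): focus=I path=1/0 depth=2 children=[] left=[] right=[] parent=U
Step 3 (up): focus=U path=1 depth=1 children=['I'] left=['H'] right=[] parent=S
Step 4 (left): focus=H path=0 depth=1 children=['T', 'B', 'F'] left=[] right=['U'] parent=S
Step 5 (down 2): focus=F path=0/2 depth=2 children=[] left=['T', 'B'] right=[] parent=H
Step 6 (left): focus=B path=0/1 depth=2 children=[] left=['T'] right=['F'] parent=H
Step 7 (right): focus=F path=0/2 depth=2 children=[] left=['T', 'B'] right=[] parent=H
Step 8 (set A): focus=A path=0/2 depth=2 children=[] left=['T', 'B'] right=[] parent=H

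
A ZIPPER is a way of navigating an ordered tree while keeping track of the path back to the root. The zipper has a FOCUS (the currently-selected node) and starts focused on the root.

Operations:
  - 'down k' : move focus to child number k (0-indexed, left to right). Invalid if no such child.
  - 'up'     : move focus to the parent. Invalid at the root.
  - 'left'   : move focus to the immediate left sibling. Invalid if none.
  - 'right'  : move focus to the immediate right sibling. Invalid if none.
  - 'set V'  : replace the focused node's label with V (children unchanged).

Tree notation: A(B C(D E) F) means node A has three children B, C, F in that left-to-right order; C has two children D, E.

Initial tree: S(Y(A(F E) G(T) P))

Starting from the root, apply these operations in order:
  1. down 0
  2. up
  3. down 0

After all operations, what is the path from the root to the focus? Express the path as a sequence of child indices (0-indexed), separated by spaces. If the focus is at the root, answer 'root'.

Answer: 0

Derivation:
Step 1 (down 0): focus=Y path=0 depth=1 children=['A', 'G', 'P'] left=[] right=[] parent=S
Step 2 (up): focus=S path=root depth=0 children=['Y'] (at root)
Step 3 (down 0): focus=Y path=0 depth=1 children=['A', 'G', 'P'] left=[] right=[] parent=S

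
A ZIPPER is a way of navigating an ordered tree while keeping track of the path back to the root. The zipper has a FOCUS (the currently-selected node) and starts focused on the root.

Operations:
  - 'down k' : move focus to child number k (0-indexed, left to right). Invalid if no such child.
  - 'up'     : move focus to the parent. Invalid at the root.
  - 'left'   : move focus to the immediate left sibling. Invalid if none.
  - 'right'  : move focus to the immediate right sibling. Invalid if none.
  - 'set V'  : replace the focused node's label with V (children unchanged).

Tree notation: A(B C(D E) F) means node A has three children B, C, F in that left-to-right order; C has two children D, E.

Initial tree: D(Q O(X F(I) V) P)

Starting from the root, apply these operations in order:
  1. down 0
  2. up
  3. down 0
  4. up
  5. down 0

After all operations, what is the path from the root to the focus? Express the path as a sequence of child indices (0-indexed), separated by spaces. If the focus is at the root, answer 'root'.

Answer: 0

Derivation:
Step 1 (down 0): focus=Q path=0 depth=1 children=[] left=[] right=['O', 'P'] parent=D
Step 2 (up): focus=D path=root depth=0 children=['Q', 'O', 'P'] (at root)
Step 3 (down 0): focus=Q path=0 depth=1 children=[] left=[] right=['O', 'P'] parent=D
Step 4 (up): focus=D path=root depth=0 children=['Q', 'O', 'P'] (at root)
Step 5 (down 0): focus=Q path=0 depth=1 children=[] left=[] right=['O', 'P'] parent=D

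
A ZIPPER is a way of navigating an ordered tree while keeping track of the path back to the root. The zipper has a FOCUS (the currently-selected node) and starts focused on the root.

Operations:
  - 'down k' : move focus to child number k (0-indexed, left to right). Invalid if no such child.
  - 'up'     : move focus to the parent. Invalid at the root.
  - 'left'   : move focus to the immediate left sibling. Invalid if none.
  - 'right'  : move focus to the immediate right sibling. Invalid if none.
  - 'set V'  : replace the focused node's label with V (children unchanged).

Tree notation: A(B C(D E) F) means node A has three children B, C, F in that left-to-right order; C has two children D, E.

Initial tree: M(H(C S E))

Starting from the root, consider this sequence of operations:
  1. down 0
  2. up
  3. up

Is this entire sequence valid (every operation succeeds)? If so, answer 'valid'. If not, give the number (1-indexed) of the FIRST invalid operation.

Step 1 (down 0): focus=H path=0 depth=1 children=['C', 'S', 'E'] left=[] right=[] parent=M
Step 2 (up): focus=M path=root depth=0 children=['H'] (at root)
Step 3 (up): INVALID

Answer: 3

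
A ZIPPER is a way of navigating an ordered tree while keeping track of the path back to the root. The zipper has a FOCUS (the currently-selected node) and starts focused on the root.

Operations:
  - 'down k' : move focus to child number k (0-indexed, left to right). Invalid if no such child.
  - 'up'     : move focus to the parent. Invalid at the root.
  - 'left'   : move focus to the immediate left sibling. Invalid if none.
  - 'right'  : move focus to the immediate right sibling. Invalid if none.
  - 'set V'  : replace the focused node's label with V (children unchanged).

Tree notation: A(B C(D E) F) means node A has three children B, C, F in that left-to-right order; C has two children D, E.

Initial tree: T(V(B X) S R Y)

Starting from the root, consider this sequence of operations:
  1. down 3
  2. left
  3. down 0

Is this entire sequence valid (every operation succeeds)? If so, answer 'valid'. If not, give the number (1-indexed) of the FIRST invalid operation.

Answer: 3

Derivation:
Step 1 (down 3): focus=Y path=3 depth=1 children=[] left=['V', 'S', 'R'] right=[] parent=T
Step 2 (left): focus=R path=2 depth=1 children=[] left=['V', 'S'] right=['Y'] parent=T
Step 3 (down 0): INVALID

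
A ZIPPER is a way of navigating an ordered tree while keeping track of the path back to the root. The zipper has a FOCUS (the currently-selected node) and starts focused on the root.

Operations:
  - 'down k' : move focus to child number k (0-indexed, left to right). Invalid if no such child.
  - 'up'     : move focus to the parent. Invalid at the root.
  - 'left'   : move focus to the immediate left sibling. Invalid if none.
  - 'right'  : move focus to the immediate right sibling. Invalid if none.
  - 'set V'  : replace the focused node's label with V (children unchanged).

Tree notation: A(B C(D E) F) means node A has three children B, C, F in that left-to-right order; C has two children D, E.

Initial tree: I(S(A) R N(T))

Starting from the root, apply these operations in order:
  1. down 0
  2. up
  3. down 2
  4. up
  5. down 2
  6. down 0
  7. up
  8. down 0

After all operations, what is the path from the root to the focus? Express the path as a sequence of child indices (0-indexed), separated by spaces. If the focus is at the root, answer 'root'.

Answer: 2 0

Derivation:
Step 1 (down 0): focus=S path=0 depth=1 children=['A'] left=[] right=['R', 'N'] parent=I
Step 2 (up): focus=I path=root depth=0 children=['S', 'R', 'N'] (at root)
Step 3 (down 2): focus=N path=2 depth=1 children=['T'] left=['S', 'R'] right=[] parent=I
Step 4 (up): focus=I path=root depth=0 children=['S', 'R', 'N'] (at root)
Step 5 (down 2): focus=N path=2 depth=1 children=['T'] left=['S', 'R'] right=[] parent=I
Step 6 (down 0): focus=T path=2/0 depth=2 children=[] left=[] right=[] parent=N
Step 7 (up): focus=N path=2 depth=1 children=['T'] left=['S', 'R'] right=[] parent=I
Step 8 (down 0): focus=T path=2/0 depth=2 children=[] left=[] right=[] parent=N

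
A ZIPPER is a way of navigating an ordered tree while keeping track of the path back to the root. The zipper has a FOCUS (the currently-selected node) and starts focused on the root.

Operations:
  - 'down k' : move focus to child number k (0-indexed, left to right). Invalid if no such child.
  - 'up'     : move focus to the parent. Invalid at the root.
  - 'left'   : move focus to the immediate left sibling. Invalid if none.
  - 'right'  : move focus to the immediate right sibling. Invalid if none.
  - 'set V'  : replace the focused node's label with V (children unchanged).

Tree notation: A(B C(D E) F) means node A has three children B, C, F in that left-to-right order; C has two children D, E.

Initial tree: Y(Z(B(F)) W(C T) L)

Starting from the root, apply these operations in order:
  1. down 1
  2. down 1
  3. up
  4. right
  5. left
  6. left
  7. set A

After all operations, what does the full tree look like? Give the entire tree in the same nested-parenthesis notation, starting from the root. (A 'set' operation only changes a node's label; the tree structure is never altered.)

Answer: Y(A(B(F)) W(C T) L)

Derivation:
Step 1 (down 1): focus=W path=1 depth=1 children=['C', 'T'] left=['Z'] right=['L'] parent=Y
Step 2 (down 1): focus=T path=1/1 depth=2 children=[] left=['C'] right=[] parent=W
Step 3 (up): focus=W path=1 depth=1 children=['C', 'T'] left=['Z'] right=['L'] parent=Y
Step 4 (right): focus=L path=2 depth=1 children=[] left=['Z', 'W'] right=[] parent=Y
Step 5 (left): focus=W path=1 depth=1 children=['C', 'T'] left=['Z'] right=['L'] parent=Y
Step 6 (left): focus=Z path=0 depth=1 children=['B'] left=[] right=['W', 'L'] parent=Y
Step 7 (set A): focus=A path=0 depth=1 children=['B'] left=[] right=['W', 'L'] parent=Y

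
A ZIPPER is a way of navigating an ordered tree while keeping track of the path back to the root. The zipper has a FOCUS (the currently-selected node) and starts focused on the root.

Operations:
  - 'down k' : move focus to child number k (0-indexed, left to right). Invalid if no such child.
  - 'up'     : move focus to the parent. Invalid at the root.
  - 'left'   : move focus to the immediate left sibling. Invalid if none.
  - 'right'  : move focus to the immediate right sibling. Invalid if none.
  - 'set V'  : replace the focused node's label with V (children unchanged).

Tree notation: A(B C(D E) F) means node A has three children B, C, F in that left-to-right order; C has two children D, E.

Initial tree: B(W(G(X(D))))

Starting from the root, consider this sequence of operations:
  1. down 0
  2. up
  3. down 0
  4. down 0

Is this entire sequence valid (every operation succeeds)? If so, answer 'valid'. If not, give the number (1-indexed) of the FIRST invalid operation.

Step 1 (down 0): focus=W path=0 depth=1 children=['G'] left=[] right=[] parent=B
Step 2 (up): focus=B path=root depth=0 children=['W'] (at root)
Step 3 (down 0): focus=W path=0 depth=1 children=['G'] left=[] right=[] parent=B
Step 4 (down 0): focus=G path=0/0 depth=2 children=['X'] left=[] right=[] parent=W

Answer: valid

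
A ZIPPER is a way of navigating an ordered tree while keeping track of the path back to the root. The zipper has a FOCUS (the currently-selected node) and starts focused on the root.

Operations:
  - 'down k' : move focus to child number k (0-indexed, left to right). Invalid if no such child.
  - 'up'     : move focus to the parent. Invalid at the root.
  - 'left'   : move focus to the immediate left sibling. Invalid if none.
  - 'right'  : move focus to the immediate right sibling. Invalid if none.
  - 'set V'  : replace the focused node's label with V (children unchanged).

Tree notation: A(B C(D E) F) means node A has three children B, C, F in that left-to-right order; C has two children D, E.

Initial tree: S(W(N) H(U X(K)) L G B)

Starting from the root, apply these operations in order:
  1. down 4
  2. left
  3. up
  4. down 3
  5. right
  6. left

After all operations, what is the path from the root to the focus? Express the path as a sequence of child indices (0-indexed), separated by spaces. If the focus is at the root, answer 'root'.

Step 1 (down 4): focus=B path=4 depth=1 children=[] left=['W', 'H', 'L', 'G'] right=[] parent=S
Step 2 (left): focus=G path=3 depth=1 children=[] left=['W', 'H', 'L'] right=['B'] parent=S
Step 3 (up): focus=S path=root depth=0 children=['W', 'H', 'L', 'G', 'B'] (at root)
Step 4 (down 3): focus=G path=3 depth=1 children=[] left=['W', 'H', 'L'] right=['B'] parent=S
Step 5 (right): focus=B path=4 depth=1 children=[] left=['W', 'H', 'L', 'G'] right=[] parent=S
Step 6 (left): focus=G path=3 depth=1 children=[] left=['W', 'H', 'L'] right=['B'] parent=S

Answer: 3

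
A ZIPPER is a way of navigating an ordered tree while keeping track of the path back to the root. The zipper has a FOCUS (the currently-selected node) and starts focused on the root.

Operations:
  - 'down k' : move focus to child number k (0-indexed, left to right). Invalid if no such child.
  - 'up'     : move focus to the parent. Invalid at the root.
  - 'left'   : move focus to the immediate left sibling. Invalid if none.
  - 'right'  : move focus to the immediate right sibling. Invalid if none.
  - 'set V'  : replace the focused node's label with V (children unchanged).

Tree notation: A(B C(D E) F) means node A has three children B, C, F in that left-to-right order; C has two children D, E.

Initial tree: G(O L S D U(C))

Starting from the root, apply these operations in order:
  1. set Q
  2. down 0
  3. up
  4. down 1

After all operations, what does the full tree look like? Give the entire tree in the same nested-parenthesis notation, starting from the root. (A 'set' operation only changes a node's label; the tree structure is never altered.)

Step 1 (set Q): focus=Q path=root depth=0 children=['O', 'L', 'S', 'D', 'U'] (at root)
Step 2 (down 0): focus=O path=0 depth=1 children=[] left=[] right=['L', 'S', 'D', 'U'] parent=Q
Step 3 (up): focus=Q path=root depth=0 children=['O', 'L', 'S', 'D', 'U'] (at root)
Step 4 (down 1): focus=L path=1 depth=1 children=[] left=['O'] right=['S', 'D', 'U'] parent=Q

Answer: Q(O L S D U(C))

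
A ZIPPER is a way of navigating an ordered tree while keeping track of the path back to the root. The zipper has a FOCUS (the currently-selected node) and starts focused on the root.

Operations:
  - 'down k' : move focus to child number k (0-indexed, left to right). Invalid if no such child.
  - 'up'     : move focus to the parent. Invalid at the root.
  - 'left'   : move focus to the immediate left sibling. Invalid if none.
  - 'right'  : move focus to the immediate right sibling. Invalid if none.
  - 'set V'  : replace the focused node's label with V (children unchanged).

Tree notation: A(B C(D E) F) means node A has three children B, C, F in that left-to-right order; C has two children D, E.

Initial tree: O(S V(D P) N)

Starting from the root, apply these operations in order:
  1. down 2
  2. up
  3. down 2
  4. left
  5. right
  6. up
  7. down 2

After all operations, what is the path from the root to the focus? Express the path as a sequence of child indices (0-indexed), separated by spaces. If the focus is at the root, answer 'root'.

Step 1 (down 2): focus=N path=2 depth=1 children=[] left=['S', 'V'] right=[] parent=O
Step 2 (up): focus=O path=root depth=0 children=['S', 'V', 'N'] (at root)
Step 3 (down 2): focus=N path=2 depth=1 children=[] left=['S', 'V'] right=[] parent=O
Step 4 (left): focus=V path=1 depth=1 children=['D', 'P'] left=['S'] right=['N'] parent=O
Step 5 (right): focus=N path=2 depth=1 children=[] left=['S', 'V'] right=[] parent=O
Step 6 (up): focus=O path=root depth=0 children=['S', 'V', 'N'] (at root)
Step 7 (down 2): focus=N path=2 depth=1 children=[] left=['S', 'V'] right=[] parent=O

Answer: 2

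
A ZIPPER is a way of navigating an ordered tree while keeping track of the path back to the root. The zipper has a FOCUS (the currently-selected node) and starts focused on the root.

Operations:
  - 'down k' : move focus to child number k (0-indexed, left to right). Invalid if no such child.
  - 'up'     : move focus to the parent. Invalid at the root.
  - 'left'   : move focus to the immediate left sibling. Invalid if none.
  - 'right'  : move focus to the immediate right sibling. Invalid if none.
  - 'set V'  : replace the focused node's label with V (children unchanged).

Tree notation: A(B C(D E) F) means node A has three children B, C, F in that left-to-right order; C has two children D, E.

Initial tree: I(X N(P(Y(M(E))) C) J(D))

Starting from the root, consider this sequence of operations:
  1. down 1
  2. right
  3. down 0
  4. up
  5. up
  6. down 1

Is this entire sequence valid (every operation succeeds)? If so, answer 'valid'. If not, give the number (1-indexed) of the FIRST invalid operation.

Answer: valid

Derivation:
Step 1 (down 1): focus=N path=1 depth=1 children=['P', 'C'] left=['X'] right=['J'] parent=I
Step 2 (right): focus=J path=2 depth=1 children=['D'] left=['X', 'N'] right=[] parent=I
Step 3 (down 0): focus=D path=2/0 depth=2 children=[] left=[] right=[] parent=J
Step 4 (up): focus=J path=2 depth=1 children=['D'] left=['X', 'N'] right=[] parent=I
Step 5 (up): focus=I path=root depth=0 children=['X', 'N', 'J'] (at root)
Step 6 (down 1): focus=N path=1 depth=1 children=['P', 'C'] left=['X'] right=['J'] parent=I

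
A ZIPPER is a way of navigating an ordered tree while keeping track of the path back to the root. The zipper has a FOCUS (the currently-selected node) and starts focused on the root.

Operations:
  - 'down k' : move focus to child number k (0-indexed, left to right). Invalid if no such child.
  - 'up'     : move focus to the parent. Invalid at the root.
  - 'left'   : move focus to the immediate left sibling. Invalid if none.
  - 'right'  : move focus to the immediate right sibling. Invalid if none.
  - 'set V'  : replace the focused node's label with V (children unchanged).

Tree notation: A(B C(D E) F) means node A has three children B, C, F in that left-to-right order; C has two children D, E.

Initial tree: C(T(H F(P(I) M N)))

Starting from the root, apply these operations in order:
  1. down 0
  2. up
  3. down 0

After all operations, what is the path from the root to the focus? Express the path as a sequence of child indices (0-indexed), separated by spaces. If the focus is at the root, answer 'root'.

Answer: 0

Derivation:
Step 1 (down 0): focus=T path=0 depth=1 children=['H', 'F'] left=[] right=[] parent=C
Step 2 (up): focus=C path=root depth=0 children=['T'] (at root)
Step 3 (down 0): focus=T path=0 depth=1 children=['H', 'F'] left=[] right=[] parent=C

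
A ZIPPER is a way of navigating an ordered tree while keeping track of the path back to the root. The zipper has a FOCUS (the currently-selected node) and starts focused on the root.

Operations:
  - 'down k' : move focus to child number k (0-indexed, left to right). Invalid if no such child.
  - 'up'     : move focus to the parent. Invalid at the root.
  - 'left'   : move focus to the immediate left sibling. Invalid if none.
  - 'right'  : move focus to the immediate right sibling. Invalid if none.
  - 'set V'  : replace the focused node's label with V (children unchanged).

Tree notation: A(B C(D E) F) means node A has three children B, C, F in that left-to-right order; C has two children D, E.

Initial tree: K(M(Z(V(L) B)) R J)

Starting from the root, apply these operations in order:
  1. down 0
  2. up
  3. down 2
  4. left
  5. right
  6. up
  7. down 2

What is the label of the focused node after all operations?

Step 1 (down 0): focus=M path=0 depth=1 children=['Z'] left=[] right=['R', 'J'] parent=K
Step 2 (up): focus=K path=root depth=0 children=['M', 'R', 'J'] (at root)
Step 3 (down 2): focus=J path=2 depth=1 children=[] left=['M', 'R'] right=[] parent=K
Step 4 (left): focus=R path=1 depth=1 children=[] left=['M'] right=['J'] parent=K
Step 5 (right): focus=J path=2 depth=1 children=[] left=['M', 'R'] right=[] parent=K
Step 6 (up): focus=K path=root depth=0 children=['M', 'R', 'J'] (at root)
Step 7 (down 2): focus=J path=2 depth=1 children=[] left=['M', 'R'] right=[] parent=K

Answer: J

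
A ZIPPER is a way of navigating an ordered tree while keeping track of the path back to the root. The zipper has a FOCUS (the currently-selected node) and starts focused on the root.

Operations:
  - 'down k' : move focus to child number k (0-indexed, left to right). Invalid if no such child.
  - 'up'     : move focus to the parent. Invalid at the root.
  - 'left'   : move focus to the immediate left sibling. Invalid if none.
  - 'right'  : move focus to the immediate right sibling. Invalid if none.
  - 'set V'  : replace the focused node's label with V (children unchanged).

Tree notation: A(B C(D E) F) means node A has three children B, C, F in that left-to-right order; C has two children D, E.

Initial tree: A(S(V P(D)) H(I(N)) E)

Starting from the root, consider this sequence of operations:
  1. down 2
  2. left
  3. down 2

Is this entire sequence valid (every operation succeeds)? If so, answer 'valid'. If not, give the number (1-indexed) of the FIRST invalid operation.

Step 1 (down 2): focus=E path=2 depth=1 children=[] left=['S', 'H'] right=[] parent=A
Step 2 (left): focus=H path=1 depth=1 children=['I'] left=['S'] right=['E'] parent=A
Step 3 (down 2): INVALID

Answer: 3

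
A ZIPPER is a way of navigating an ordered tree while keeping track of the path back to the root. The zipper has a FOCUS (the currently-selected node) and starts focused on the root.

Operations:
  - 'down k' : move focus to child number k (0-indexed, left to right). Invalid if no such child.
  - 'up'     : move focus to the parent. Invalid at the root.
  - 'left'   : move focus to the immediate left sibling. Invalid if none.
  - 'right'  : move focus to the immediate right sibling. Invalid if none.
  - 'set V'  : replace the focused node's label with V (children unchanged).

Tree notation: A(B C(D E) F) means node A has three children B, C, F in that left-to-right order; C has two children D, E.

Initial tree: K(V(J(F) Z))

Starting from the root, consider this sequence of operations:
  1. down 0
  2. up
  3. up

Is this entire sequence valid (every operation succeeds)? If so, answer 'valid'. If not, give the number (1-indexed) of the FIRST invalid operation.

Step 1 (down 0): focus=V path=0 depth=1 children=['J', 'Z'] left=[] right=[] parent=K
Step 2 (up): focus=K path=root depth=0 children=['V'] (at root)
Step 3 (up): INVALID

Answer: 3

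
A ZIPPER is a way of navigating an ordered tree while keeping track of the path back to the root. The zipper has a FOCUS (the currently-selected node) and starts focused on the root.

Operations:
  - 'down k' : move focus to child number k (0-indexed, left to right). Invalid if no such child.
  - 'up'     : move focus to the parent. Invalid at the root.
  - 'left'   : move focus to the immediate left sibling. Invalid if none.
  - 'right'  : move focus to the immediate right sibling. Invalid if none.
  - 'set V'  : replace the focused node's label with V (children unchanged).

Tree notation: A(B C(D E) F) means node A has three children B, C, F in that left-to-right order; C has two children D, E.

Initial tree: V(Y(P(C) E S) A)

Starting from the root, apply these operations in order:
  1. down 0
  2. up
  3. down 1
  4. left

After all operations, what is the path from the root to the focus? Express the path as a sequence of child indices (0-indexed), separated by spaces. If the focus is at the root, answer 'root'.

Step 1 (down 0): focus=Y path=0 depth=1 children=['P', 'E', 'S'] left=[] right=['A'] parent=V
Step 2 (up): focus=V path=root depth=0 children=['Y', 'A'] (at root)
Step 3 (down 1): focus=A path=1 depth=1 children=[] left=['Y'] right=[] parent=V
Step 4 (left): focus=Y path=0 depth=1 children=['P', 'E', 'S'] left=[] right=['A'] parent=V

Answer: 0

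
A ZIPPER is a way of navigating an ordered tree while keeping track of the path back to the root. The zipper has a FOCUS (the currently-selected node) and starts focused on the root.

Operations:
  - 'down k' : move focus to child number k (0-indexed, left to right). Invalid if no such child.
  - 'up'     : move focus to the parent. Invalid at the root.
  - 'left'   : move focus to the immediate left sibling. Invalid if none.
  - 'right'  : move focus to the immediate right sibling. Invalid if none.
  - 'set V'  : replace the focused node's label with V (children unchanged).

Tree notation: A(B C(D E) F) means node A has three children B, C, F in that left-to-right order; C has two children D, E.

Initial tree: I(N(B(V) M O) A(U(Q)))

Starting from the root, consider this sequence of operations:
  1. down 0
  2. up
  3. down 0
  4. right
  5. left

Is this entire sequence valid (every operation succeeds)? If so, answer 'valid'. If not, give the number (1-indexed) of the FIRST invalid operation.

Answer: valid

Derivation:
Step 1 (down 0): focus=N path=0 depth=1 children=['B', 'M', 'O'] left=[] right=['A'] parent=I
Step 2 (up): focus=I path=root depth=0 children=['N', 'A'] (at root)
Step 3 (down 0): focus=N path=0 depth=1 children=['B', 'M', 'O'] left=[] right=['A'] parent=I
Step 4 (right): focus=A path=1 depth=1 children=['U'] left=['N'] right=[] parent=I
Step 5 (left): focus=N path=0 depth=1 children=['B', 'M', 'O'] left=[] right=['A'] parent=I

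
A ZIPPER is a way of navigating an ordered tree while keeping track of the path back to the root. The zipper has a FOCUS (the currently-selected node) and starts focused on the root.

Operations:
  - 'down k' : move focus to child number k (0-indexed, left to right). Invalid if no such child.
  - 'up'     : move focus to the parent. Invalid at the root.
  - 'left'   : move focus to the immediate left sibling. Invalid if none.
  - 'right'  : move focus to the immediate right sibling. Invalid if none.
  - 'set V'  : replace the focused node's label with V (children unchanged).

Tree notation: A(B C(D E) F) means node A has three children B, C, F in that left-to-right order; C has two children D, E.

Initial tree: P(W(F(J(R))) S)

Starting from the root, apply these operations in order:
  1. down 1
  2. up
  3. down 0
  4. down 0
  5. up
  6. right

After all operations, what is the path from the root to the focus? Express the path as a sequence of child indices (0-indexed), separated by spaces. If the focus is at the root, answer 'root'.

Step 1 (down 1): focus=S path=1 depth=1 children=[] left=['W'] right=[] parent=P
Step 2 (up): focus=P path=root depth=0 children=['W', 'S'] (at root)
Step 3 (down 0): focus=W path=0 depth=1 children=['F'] left=[] right=['S'] parent=P
Step 4 (down 0): focus=F path=0/0 depth=2 children=['J'] left=[] right=[] parent=W
Step 5 (up): focus=W path=0 depth=1 children=['F'] left=[] right=['S'] parent=P
Step 6 (right): focus=S path=1 depth=1 children=[] left=['W'] right=[] parent=P

Answer: 1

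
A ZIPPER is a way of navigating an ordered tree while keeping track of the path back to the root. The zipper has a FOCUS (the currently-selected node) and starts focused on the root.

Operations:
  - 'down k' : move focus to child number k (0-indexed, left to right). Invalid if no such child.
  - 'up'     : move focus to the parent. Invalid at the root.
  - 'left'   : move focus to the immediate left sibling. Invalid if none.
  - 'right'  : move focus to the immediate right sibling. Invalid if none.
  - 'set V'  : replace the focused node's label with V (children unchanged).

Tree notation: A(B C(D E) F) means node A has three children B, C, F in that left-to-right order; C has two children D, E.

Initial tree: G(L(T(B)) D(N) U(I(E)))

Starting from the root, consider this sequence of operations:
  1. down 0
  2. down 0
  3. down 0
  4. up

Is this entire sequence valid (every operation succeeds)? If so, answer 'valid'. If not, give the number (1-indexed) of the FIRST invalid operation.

Answer: valid

Derivation:
Step 1 (down 0): focus=L path=0 depth=1 children=['T'] left=[] right=['D', 'U'] parent=G
Step 2 (down 0): focus=T path=0/0 depth=2 children=['B'] left=[] right=[] parent=L
Step 3 (down 0): focus=B path=0/0/0 depth=3 children=[] left=[] right=[] parent=T
Step 4 (up): focus=T path=0/0 depth=2 children=['B'] left=[] right=[] parent=L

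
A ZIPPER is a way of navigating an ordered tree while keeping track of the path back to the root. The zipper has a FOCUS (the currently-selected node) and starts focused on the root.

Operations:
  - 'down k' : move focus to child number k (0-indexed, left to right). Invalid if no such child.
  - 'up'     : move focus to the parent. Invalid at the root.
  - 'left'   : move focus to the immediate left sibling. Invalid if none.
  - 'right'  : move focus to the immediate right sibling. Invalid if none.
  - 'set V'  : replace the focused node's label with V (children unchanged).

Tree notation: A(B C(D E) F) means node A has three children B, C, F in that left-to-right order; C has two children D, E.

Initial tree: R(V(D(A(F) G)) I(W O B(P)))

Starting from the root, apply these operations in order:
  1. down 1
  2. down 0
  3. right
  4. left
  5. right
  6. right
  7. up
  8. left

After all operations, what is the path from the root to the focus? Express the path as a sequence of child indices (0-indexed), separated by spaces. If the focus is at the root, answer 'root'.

Answer: 0

Derivation:
Step 1 (down 1): focus=I path=1 depth=1 children=['W', 'O', 'B'] left=['V'] right=[] parent=R
Step 2 (down 0): focus=W path=1/0 depth=2 children=[] left=[] right=['O', 'B'] parent=I
Step 3 (right): focus=O path=1/1 depth=2 children=[] left=['W'] right=['B'] parent=I
Step 4 (left): focus=W path=1/0 depth=2 children=[] left=[] right=['O', 'B'] parent=I
Step 5 (right): focus=O path=1/1 depth=2 children=[] left=['W'] right=['B'] parent=I
Step 6 (right): focus=B path=1/2 depth=2 children=['P'] left=['W', 'O'] right=[] parent=I
Step 7 (up): focus=I path=1 depth=1 children=['W', 'O', 'B'] left=['V'] right=[] parent=R
Step 8 (left): focus=V path=0 depth=1 children=['D'] left=[] right=['I'] parent=R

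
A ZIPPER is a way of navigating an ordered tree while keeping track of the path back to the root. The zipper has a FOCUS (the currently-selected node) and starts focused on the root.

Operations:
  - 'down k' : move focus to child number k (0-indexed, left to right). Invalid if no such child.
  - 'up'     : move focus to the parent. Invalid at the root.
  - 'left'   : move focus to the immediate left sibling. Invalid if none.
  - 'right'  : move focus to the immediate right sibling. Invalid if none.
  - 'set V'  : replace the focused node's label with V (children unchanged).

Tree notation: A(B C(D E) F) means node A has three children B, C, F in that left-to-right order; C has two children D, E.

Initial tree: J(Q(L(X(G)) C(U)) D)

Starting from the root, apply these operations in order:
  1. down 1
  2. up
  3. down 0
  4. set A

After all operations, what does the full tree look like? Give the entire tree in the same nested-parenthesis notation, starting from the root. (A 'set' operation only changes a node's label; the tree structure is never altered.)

Step 1 (down 1): focus=D path=1 depth=1 children=[] left=['Q'] right=[] parent=J
Step 2 (up): focus=J path=root depth=0 children=['Q', 'D'] (at root)
Step 3 (down 0): focus=Q path=0 depth=1 children=['L', 'C'] left=[] right=['D'] parent=J
Step 4 (set A): focus=A path=0 depth=1 children=['L', 'C'] left=[] right=['D'] parent=J

Answer: J(A(L(X(G)) C(U)) D)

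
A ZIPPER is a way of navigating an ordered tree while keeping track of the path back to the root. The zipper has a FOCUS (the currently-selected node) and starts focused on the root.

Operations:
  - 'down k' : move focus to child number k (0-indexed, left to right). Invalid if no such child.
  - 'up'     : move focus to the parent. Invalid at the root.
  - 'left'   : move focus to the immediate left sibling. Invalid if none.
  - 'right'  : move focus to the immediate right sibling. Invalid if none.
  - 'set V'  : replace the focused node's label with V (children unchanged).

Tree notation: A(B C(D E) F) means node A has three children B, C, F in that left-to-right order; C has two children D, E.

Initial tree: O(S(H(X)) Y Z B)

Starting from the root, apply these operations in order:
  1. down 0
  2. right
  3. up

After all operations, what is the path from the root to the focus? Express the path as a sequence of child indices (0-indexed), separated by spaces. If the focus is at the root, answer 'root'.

Step 1 (down 0): focus=S path=0 depth=1 children=['H'] left=[] right=['Y', 'Z', 'B'] parent=O
Step 2 (right): focus=Y path=1 depth=1 children=[] left=['S'] right=['Z', 'B'] parent=O
Step 3 (up): focus=O path=root depth=0 children=['S', 'Y', 'Z', 'B'] (at root)

Answer: root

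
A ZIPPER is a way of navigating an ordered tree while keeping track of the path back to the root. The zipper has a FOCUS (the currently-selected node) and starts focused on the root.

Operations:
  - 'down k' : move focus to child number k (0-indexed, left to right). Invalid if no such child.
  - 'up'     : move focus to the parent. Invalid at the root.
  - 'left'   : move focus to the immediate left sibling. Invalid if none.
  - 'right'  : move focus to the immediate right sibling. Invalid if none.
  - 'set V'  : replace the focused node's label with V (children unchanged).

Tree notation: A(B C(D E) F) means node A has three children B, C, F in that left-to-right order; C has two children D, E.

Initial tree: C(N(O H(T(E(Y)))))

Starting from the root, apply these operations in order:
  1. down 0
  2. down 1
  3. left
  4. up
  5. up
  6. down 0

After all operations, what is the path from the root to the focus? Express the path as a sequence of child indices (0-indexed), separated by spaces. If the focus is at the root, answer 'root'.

Step 1 (down 0): focus=N path=0 depth=1 children=['O', 'H'] left=[] right=[] parent=C
Step 2 (down 1): focus=H path=0/1 depth=2 children=['T'] left=['O'] right=[] parent=N
Step 3 (left): focus=O path=0/0 depth=2 children=[] left=[] right=['H'] parent=N
Step 4 (up): focus=N path=0 depth=1 children=['O', 'H'] left=[] right=[] parent=C
Step 5 (up): focus=C path=root depth=0 children=['N'] (at root)
Step 6 (down 0): focus=N path=0 depth=1 children=['O', 'H'] left=[] right=[] parent=C

Answer: 0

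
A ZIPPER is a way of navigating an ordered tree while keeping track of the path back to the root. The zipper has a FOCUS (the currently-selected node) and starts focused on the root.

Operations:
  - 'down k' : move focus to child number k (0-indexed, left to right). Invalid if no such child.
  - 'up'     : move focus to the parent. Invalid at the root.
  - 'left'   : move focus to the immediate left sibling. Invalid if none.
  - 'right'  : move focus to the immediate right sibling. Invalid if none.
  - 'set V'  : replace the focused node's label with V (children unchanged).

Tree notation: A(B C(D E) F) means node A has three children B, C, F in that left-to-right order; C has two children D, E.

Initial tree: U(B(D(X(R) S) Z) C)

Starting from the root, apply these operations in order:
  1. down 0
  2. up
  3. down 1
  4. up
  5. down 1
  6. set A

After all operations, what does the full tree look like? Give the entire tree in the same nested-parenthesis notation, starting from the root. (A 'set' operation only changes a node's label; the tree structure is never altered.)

Step 1 (down 0): focus=B path=0 depth=1 children=['D', 'Z'] left=[] right=['C'] parent=U
Step 2 (up): focus=U path=root depth=0 children=['B', 'C'] (at root)
Step 3 (down 1): focus=C path=1 depth=1 children=[] left=['B'] right=[] parent=U
Step 4 (up): focus=U path=root depth=0 children=['B', 'C'] (at root)
Step 5 (down 1): focus=C path=1 depth=1 children=[] left=['B'] right=[] parent=U
Step 6 (set A): focus=A path=1 depth=1 children=[] left=['B'] right=[] parent=U

Answer: U(B(D(X(R) S) Z) A)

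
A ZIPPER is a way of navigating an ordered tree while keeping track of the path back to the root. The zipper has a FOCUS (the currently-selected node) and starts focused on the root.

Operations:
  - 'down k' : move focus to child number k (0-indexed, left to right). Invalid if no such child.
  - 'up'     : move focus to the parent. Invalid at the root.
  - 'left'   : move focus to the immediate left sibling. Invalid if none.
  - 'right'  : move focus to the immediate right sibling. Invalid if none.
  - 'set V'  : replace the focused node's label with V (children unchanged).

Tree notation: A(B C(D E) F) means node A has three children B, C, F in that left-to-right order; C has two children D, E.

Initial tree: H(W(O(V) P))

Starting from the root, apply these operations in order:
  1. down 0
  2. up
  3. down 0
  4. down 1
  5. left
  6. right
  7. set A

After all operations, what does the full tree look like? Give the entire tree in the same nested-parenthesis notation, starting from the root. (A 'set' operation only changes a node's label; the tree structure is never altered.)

Step 1 (down 0): focus=W path=0 depth=1 children=['O', 'P'] left=[] right=[] parent=H
Step 2 (up): focus=H path=root depth=0 children=['W'] (at root)
Step 3 (down 0): focus=W path=0 depth=1 children=['O', 'P'] left=[] right=[] parent=H
Step 4 (down 1): focus=P path=0/1 depth=2 children=[] left=['O'] right=[] parent=W
Step 5 (left): focus=O path=0/0 depth=2 children=['V'] left=[] right=['P'] parent=W
Step 6 (right): focus=P path=0/1 depth=2 children=[] left=['O'] right=[] parent=W
Step 7 (set A): focus=A path=0/1 depth=2 children=[] left=['O'] right=[] parent=W

Answer: H(W(O(V) A))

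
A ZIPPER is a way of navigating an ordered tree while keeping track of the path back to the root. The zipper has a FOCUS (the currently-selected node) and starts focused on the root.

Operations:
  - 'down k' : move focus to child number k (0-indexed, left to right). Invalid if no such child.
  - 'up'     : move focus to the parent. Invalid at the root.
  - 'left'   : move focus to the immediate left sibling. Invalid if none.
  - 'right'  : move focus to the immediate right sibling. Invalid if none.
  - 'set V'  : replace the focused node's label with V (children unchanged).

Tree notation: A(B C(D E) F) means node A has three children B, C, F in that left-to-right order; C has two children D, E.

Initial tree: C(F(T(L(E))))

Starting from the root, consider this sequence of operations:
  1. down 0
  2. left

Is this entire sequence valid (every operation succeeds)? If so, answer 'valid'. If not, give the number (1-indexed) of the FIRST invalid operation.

Step 1 (down 0): focus=F path=0 depth=1 children=['T'] left=[] right=[] parent=C
Step 2 (left): INVALID

Answer: 2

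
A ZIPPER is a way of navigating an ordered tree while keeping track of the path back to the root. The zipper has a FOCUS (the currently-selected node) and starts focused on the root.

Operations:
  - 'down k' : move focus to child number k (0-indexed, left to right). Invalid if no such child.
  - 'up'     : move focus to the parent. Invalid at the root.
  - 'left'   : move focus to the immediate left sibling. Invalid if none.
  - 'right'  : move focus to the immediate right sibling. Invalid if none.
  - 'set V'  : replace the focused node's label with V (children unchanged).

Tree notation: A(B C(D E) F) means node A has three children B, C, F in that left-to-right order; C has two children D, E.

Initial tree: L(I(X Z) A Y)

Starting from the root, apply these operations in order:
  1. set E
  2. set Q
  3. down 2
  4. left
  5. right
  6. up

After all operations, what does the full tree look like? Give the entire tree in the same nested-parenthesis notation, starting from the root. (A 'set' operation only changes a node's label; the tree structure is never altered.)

Step 1 (set E): focus=E path=root depth=0 children=['I', 'A', 'Y'] (at root)
Step 2 (set Q): focus=Q path=root depth=0 children=['I', 'A', 'Y'] (at root)
Step 3 (down 2): focus=Y path=2 depth=1 children=[] left=['I', 'A'] right=[] parent=Q
Step 4 (left): focus=A path=1 depth=1 children=[] left=['I'] right=['Y'] parent=Q
Step 5 (right): focus=Y path=2 depth=1 children=[] left=['I', 'A'] right=[] parent=Q
Step 6 (up): focus=Q path=root depth=0 children=['I', 'A', 'Y'] (at root)

Answer: Q(I(X Z) A Y)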